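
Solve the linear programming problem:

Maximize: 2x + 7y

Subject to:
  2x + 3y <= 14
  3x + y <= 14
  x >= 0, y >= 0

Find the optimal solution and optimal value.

Feasible vertices: (0, 0), (0, 14/3), (4, 2), (14/3, 0)
Objective 2x + 7y at each:
  (0, 0): 0
  (0, 14/3): 98/3
  (4, 2): 22
  (14/3, 0): 28/3
Maximum is 98/3 at (0, 14/3).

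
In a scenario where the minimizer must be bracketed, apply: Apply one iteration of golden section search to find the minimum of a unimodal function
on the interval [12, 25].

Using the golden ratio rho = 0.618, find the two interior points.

Golden section search on [12, 25].
Golden ratio rho = 0.618 (approx).
Interior points:
  x_1 = 12 + (1-0.618)*13 = 16.9660
  x_2 = 12 + 0.618*13 = 20.0340
Compare f(x_1) and f(x_2) to determine which subinterval to keep.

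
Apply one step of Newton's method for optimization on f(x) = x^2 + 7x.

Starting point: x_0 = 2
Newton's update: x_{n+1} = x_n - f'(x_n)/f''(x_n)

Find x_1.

f(x) = x^2 + 7x
f'(x) = 2x + (7), f''(x) = 2
Newton step: x_1 = x_0 - f'(x_0)/f''(x_0)
f'(2) = 11
x_1 = 2 - 11/2 = -7/2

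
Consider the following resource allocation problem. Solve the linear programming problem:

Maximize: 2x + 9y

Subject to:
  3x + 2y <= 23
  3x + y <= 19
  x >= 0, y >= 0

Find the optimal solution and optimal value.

Feasible vertices: (0, 0), (0, 23/2), (5, 4), (19/3, 0)
Objective 2x + 9y at each:
  (0, 0): 0
  (0, 23/2): 207/2
  (5, 4): 46
  (19/3, 0): 38/3
Maximum is 207/2 at (0, 23/2).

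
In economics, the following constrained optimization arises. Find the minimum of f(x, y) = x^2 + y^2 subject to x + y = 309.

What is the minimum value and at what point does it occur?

Substitute y = 309 - x into f(x,y) = x^2 + y^2:
g(x) = x^2 + (309 - x)^2 = 2x^2 - 618x + 95481
g'(x) = 4x - 618 = 0  =>  x = 309/2
y = 309 - 309/2 = 309/2
Minimum value = (309/2)^2 + (309/2)^2 = 95481/2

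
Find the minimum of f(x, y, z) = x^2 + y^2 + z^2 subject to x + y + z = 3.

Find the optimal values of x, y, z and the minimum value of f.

Using Lagrange multipliers on f = x^2 + y^2 + z^2 with constraint x + y + z = 3:
Conditions: 2*1*x = lambda, 2*1*y = lambda, 2*1*z = lambda
So x = lambda/2, y = lambda/2, z = lambda/2
Substituting into constraint: lambda * (3/2) = 3
lambda = 2
x = 1, y = 1, z = 1
Minimum value = 3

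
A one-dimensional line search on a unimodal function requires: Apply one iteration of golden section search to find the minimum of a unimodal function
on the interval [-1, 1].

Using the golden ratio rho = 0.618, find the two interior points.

Golden section search on [-1, 1].
Golden ratio rho = 0.618 (approx).
Interior points:
  x_1 = -1 + (1-0.618)*2 = -0.2360
  x_2 = -1 + 0.618*2 = 0.2360
Compare f(x_1) and f(x_2) to determine which subinterval to keep.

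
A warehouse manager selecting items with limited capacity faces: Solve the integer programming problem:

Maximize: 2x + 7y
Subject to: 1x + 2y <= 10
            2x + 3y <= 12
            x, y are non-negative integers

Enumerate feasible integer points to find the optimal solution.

Constraint 1: 1x + 2y <= 10
Constraint 2: 2x + 3y <= 12
Feasible x range (need y >= 0): 0 <= x <= min(10/1, 12/2) => x in {0, ..., 6}.
Enumerate feasible integer points row by row (the coefficient of y is 7 > 0, so for each x the largest feasible y gives the best value):
  x = 0: y <= min((10 - 1*0)/2, (12 - 2*0)/3) => y in {0, ..., 4}; best 2*0 + 7*4 = 28
  x = 1: y <= min((10 - 1*1)/2, (12 - 2*1)/3) => y in {0, ..., 3}; best 2*1 + 7*3 = 23
  x = 2: y <= min((10 - 1*2)/2, (12 - 2*2)/3) => y in {0, ..., 2}; best 2*2 + 7*2 = 18
  x = 3: y <= min((10 - 1*3)/2, (12 - 2*3)/3) => y in {0, ..., 2}; best 2*3 + 7*2 = 20
  x = 4: y <= min((10 - 1*4)/2, (12 - 2*4)/3) => y in {0, ..., 1}; best 2*4 + 7*1 = 15
  x = 5: y <= min((10 - 1*5)/2, (12 - 2*5)/3) => y in {0}; best 2*5 + 7*0 = 10
  x = 6: y <= min((10 - 1*6)/2, (12 - 2*6)/3) => y in {0}; best 2*6 + 7*0 = 12
The maximum 2x + 7y = 28 is achieved at x = 0, y = 4.
Check: 1*0 + 2*4 = 8 <= 10 and 2*0 + 3*4 = 12 <= 12.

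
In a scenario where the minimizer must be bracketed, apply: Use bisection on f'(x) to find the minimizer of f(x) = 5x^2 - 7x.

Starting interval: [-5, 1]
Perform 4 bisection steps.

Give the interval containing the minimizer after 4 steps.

Finding critical point of f(x) = 5x^2 - 7x using bisection on f'(x) = 10x + -7.
f'(x) = 0 when x = 7/10.
Starting interval: [-5, 1]
Step 1: mid = -2, f'(mid) = -27, new interval = [-2, 1]
Step 2: mid = -1/2, f'(mid) = -12, new interval = [-1/2, 1]
Step 3: mid = 1/4, f'(mid) = -9/2, new interval = [1/4, 1]
Step 4: mid = 5/8, f'(mid) = -3/4, new interval = [5/8, 1]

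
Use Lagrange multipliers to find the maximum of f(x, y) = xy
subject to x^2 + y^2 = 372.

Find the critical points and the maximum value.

Lagrange conditions: y = 2*lambda*x and x = 2*lambda*y
If x = 0 then y = 0, violating the constraint, so x, y != 0.
Dividing: y/x = x/y => x^2 = y^2 => y = x or y = -x
Constraint: 2x^2 = 372 => x^2 = 186 => x = +/-sqrt(186)
Critical points: (sqrt(186), sqrt(186)), (-sqrt(186), -sqrt(186)), (sqrt(186), -sqrt(186)), (-sqrt(186), sqrt(186))
  y = x:  xy = x^2 = 186  at (sqrt(186), sqrt(186)) and (-sqrt(186), -sqrt(186))
  y = -x: xy = -x^2 = -186 at (sqrt(186), -sqrt(186)) and (-sqrt(186), sqrt(186))
Maximum xy = 186 at (sqrt(186), sqrt(186)) and (-sqrt(186), -sqrt(186))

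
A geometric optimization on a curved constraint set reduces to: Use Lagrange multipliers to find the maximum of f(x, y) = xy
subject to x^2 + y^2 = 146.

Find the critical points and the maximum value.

Lagrange conditions: y = 2*lambda*x and x = 2*lambda*y
If x = 0 then y = 0, violating the constraint, so x, y != 0.
Dividing: y/x = x/y => x^2 = y^2 => y = x or y = -x
Constraint: 2x^2 = 146 => x^2 = 73 => x = +/-sqrt(73)
Critical points: (sqrt(73), sqrt(73)), (-sqrt(73), -sqrt(73)), (sqrt(73), -sqrt(73)), (-sqrt(73), sqrt(73))
  y = x:  xy = x^2 = 73  at (sqrt(73), sqrt(73)) and (-sqrt(73), -sqrt(73))
  y = -x: xy = -x^2 = -73 at (sqrt(73), -sqrt(73)) and (-sqrt(73), sqrt(73))
Maximum xy = 73 at (sqrt(73), sqrt(73)) and (-sqrt(73), -sqrt(73))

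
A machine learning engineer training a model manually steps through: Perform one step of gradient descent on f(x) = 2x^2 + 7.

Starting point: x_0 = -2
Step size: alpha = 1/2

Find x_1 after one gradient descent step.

f(x) = 2x^2 + 7
f'(x) = 4x + 0
f'(-2) = 4*-2 + (0) = -8
x_1 = x_0 - alpha * f'(x_0) = -2 - 1/2 * -8 = 2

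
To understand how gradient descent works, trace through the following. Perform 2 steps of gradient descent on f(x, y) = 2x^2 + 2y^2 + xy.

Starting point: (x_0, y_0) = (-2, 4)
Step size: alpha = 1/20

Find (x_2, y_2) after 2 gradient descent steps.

f(x,y) = 2x^2 + 2y^2 + xy
grad_x = 4x + 1y, grad_y = 4y + 1x
Step 1: grad = (-4, 14), (-9/5, 33/10)
Step 2: grad = (-39/10, 57/5), (-321/200, 273/100)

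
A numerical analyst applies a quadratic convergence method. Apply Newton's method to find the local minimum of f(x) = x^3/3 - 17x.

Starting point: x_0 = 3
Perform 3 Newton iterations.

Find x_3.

f(x) = x^3/3 - 17x
f'(x) = x^2 - 17, f''(x) = 2x
Newton update: x_{n+1} = x_n - (x_n^2 - 17)/(2*x_n)
Step 1: x_0 = 3, f'=-8, f''=6, x_1 = 13/3
Step 2: x_1 = 13/3, f'=16/9, f''=26/3, x_2 = 161/39
Step 3: x_2 = 161/39, f'=64/1521, f''=322/39, x_3 = 25889/6279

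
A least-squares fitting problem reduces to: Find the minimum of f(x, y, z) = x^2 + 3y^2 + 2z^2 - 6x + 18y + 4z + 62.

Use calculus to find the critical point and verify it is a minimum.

f(x,y,z) = x^2 + 3y^2 + 2z^2 - 6x + 18y + 4z + 62
df/dx = 2x + (-6) = 0 => x = 3
df/dy = 6y + (18) = 0 => y = -3
df/dz = 4z + (4) = 0 => z = -1
f(3,-3,-1) = 1*(3)^2 + 3*(-3)^2 + 2*(-1)^2 + -6*(3) + 18*(-3) + 4*(-1) + 62 = 24
Hessian is diagonal with entries 2, 6, 4 > 0, confirmed minimum.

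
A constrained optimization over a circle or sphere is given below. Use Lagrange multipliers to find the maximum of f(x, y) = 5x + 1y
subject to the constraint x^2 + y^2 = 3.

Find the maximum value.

Set up Lagrange conditions: grad f = lambda * grad g
  5 = 2*lambda*x
  1 = 2*lambda*y
From these: x/y = 5/1, so x = 5t, y = 1t for some t.
Substitute into constraint: (5t)^2 + (1t)^2 = 3
  t^2 * 26 = 3
  t = sqrt(3/26)
Maximum = 5*x + 1*y = (5^2 + 1^2)*t = 26 * sqrt(3/26) = sqrt(78)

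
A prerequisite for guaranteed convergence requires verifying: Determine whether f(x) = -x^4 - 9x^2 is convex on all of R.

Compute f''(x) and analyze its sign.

f(x) = -x^4 - 9x^2
f'(x) = -4x^3 + -18x
f''(x) = -12x^2 + -18
f''(x) = -12x^2 + -18 <= -18 < 0 for all x
Therefore, f is concave on R.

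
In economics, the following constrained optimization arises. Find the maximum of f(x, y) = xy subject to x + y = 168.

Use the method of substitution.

Substitute y = 168 - x into f(x,y) = xy:
g(x) = x(168 - x) = 168x - x^2
g'(x) = 168 - 2x = 0  =>  x = 84
y = 168 - 84 = 84
Maximum value = 84 * 84 = 7056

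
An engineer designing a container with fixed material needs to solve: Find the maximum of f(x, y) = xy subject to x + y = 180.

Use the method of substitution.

Substitute y = 180 - x into f(x,y) = xy:
g(x) = x(180 - x) = 180x - x^2
g'(x) = 180 - 2x = 0  =>  x = 90
y = 180 - 90 = 90
Maximum value = 90 * 90 = 8100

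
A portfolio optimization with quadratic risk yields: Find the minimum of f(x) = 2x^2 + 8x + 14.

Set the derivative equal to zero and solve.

f(x) = 2x^2 + 8x + 14
f'(x) = 4x + (8) = 0
x = -8/4 = -2
f(-2) = 6
Since f''(x) = 4 > 0, this is a minimum.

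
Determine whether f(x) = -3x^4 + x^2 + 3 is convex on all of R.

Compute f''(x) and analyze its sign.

f(x) = -3x^4 + x^2 + 3
f'(x) = -12x^3 + 2x
f''(x) = -36x^2 + 2
f''(x) = -36x^2 + 2 -> -inf as |x| -> inf
Therefore, f is not globally convex on R.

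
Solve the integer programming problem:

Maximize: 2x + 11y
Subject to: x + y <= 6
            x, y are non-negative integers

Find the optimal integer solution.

Objective: 2x + 11y, constraint: x + y <= 6
Coefficient of y is 11 > coefficient of x is 2, so allocate the entire budget to y.
Optimal: x = 0, y = 6, value = 66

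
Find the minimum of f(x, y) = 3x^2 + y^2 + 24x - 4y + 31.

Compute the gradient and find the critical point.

f(x,y) = 3x^2 + y^2 + 24x - 4y + 31
df/dx = 6x + (24) = 0  =>  x = -4
df/dy = 2y + (-4) = 0  =>  y = 2
f(-4, 2) = 3*(-4)^2 + 1*(2)^2 + 24*(-4) + -4*(2) + 31 = -21
Hessian is diagonal with entries 6, 2 > 0, so this is a minimum.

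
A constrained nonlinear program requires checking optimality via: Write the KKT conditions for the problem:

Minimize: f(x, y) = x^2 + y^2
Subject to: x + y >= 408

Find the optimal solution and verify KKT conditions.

KKT conditions for min x^2 + y^2 s.t. x + y >= 408:
Stationarity: 2x = mu, 2y = mu
So x = y = mu/2.
Complementary slackness: mu*(x + y - 408) = 0
Primal feasibility: x + y >= 408; dual feasibility: mu >= 0
If mu = 0 then x = y = 0, but 0 + 0 < 408 is infeasible, so the constraint is active.
Constraint active: x + y = 2*(mu/2) = 408 => mu = 408
x = y = 204, f = 83232
Verify: stationarity 2*204 = 408 = mu; primal 204 + 204 = 408 >= 408; dual mu = 408 >= 0; complementary slackness 408*(408 - 408) = 0. All KKT conditions hold.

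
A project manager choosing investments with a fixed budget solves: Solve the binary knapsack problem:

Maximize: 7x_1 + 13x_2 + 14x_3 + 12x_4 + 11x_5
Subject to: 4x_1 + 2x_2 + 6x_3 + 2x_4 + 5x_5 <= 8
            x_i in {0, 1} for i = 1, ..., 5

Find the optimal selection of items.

Items: item 1 (v=7, w=4), item 2 (v=13, w=2), item 3 (v=14, w=6), item 4 (v=12, w=2), item 5 (v=11, w=5)
Capacity: 8
Checking all 32 subsets (w = total weight, v = total value):
  {}: w = 0, v = 0
  {1}: w = 4, v = 7
  {2}: w = 2, v = 13
  {3}: w = 6, v = 14
  {4}: w = 2, v = 12
  {5}: w = 5, v = 11
  {1, 2}: w = 6, v = 20
  {1, 3}: w = 10 > 8, infeasible
  {1, 4}: w = 6, v = 19
  {1, 5}: w = 9 > 8, infeasible
  {2, 3}: w = 8, v = 27
  {2, 4}: w = 4, v = 25
  {2, 5}: w = 7, v = 24
  {3, 4}: w = 8, v = 26
  {3, 5}: w = 11 > 8, infeasible
  {4, 5}: w = 7, v = 23
  {1, 2, 3}: w = 12 > 8, infeasible
  {1, 2, 4}: w = 8, v = 32
  {1, 2, 5}: w = 11 > 8, infeasible
  {1, 3, 4}: w = 12 > 8, infeasible
  {1, 3, 5}: w = 15 > 8, infeasible
  {1, 4, 5}: w = 11 > 8, infeasible
  {2, 3, 4}: w = 10 > 8, infeasible
  {2, 3, 5}: w = 13 > 8, infeasible
  {2, 4, 5}: w = 9 > 8, infeasible
  {3, 4, 5}: w = 13 > 8, infeasible
  {1, 2, 3, 4}: w = 14 > 8, infeasible
  {1, 2, 3, 5}: w = 17 > 8, infeasible
  {1, 2, 4, 5}: w = 13 > 8, infeasible
  {1, 3, 4, 5}: w = 17 > 8, infeasible
  {2, 3, 4, 5}: w = 15 > 8, infeasible
  {1, 2, 3, 4, 5}: w = 19 > 8, infeasible
Best feasible subset: items [1, 2, 4]
Total weight: 8 <= 8, total value: 32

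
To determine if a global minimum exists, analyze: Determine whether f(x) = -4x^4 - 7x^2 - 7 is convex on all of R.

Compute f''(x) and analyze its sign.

f(x) = -4x^4 - 7x^2 - 7
f'(x) = -16x^3 + -14x
f''(x) = -48x^2 + -14
f''(x) = -48x^2 + -14 <= -14 < 0 for all x
Therefore, f is concave on R.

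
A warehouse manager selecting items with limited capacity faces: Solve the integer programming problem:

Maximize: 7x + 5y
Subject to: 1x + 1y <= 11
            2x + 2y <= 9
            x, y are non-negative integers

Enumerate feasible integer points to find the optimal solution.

Constraint 1: 1x + 1y <= 11
Constraint 2: 2x + 2y <= 9
Feasible x range (need y >= 0): 0 <= x <= min(11/1, 9/2) => x in {0, ..., 4}.
Enumerate feasible integer points row by row (the coefficient of y is 5 > 0, so for each x the largest feasible y gives the best value):
  x = 0: y <= min((11 - 1*0)/1, (9 - 2*0)/2) => y in {0, ..., 4}; best 7*0 + 5*4 = 20
  x = 1: y <= min((11 - 1*1)/1, (9 - 2*1)/2) => y in {0, ..., 3}; best 7*1 + 5*3 = 22
  x = 2: y <= min((11 - 1*2)/1, (9 - 2*2)/2) => y in {0, ..., 2}; best 7*2 + 5*2 = 24
  x = 3: y <= min((11 - 1*3)/1, (9 - 2*3)/2) => y in {0, ..., 1}; best 7*3 + 5*1 = 26
  x = 4: y <= min((11 - 1*4)/1, (9 - 2*4)/2) => y in {0}; best 7*4 + 5*0 = 28
The maximum 7x + 5y = 28 is achieved at x = 4, y = 0.
Check: 1*4 + 1*0 = 4 <= 11 and 2*4 + 2*0 = 8 <= 9.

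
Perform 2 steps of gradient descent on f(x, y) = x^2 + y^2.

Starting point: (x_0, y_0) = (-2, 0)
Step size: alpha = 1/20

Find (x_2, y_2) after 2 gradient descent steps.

f(x,y) = x^2 + y^2
grad_x = 2x + 0y, grad_y = 2y + 0x
Step 1: grad = (-4, 0), (-9/5, 0)
Step 2: grad = (-18/5, 0), (-81/50, 0)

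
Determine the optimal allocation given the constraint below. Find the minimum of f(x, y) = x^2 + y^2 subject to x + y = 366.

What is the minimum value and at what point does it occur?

Substitute y = 366 - x into f(x,y) = x^2 + y^2:
g(x) = x^2 + (366 - x)^2 = 2x^2 - 732x + 133956
g'(x) = 4x - 732 = 0  =>  x = 183
y = 366 - 183 = 183
Minimum value = 183^2 + 183^2 = 66978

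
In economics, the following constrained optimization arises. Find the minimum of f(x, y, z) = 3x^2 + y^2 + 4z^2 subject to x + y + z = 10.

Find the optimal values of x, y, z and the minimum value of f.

Using Lagrange multipliers on f = 3x^2 + y^2 + 4z^2 with constraint x + y + z = 10:
Conditions: 2*3*x = lambda, 2*1*y = lambda, 2*4*z = lambda
So x = lambda/6, y = lambda/2, z = lambda/8
Substituting into constraint: lambda * (19/24) = 10
lambda = 240/19
x = 40/19, y = 120/19, z = 30/19
Minimum value = 1200/19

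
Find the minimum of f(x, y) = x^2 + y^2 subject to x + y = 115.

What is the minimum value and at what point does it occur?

Substitute y = 115 - x into f(x,y) = x^2 + y^2:
g(x) = x^2 + (115 - x)^2 = 2x^2 - 230x + 13225
g'(x) = 4x - 230 = 0  =>  x = 115/2
y = 115 - 115/2 = 115/2
Minimum value = (115/2)^2 + (115/2)^2 = 13225/2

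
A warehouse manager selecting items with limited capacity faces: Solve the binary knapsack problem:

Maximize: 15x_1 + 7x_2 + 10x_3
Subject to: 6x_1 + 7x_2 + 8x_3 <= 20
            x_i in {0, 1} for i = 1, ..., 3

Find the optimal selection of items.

Items: item 1 (v=15, w=6), item 2 (v=7, w=7), item 3 (v=10, w=8)
Capacity: 20
Checking all 8 subsets (w = total weight, v = total value):
  {}: w = 0, v = 0
  {1}: w = 6, v = 15
  {2}: w = 7, v = 7
  {3}: w = 8, v = 10
  {1, 2}: w = 13, v = 22
  {1, 3}: w = 14, v = 25
  {2, 3}: w = 15, v = 17
  {1, 2, 3}: w = 21 > 20, infeasible
Best feasible subset: items [1, 3]
Total weight: 14 <= 20, total value: 25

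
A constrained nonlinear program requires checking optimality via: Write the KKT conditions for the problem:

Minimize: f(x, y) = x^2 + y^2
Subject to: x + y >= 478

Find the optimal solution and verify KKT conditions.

KKT conditions for min x^2 + y^2 s.t. x + y >= 478:
Stationarity: 2x = mu, 2y = mu
So x = y = mu/2.
Complementary slackness: mu*(x + y - 478) = 0
Primal feasibility: x + y >= 478; dual feasibility: mu >= 0
If mu = 0 then x = y = 0, but 0 + 0 < 478 is infeasible, so the constraint is active.
Constraint active: x + y = 2*(mu/2) = 478 => mu = 478
x = y = 239, f = 114242
Verify: stationarity 2*239 = 478 = mu; primal 239 + 239 = 478 >= 478; dual mu = 478 >= 0; complementary slackness 478*(478 - 478) = 0. All KKT conditions hold.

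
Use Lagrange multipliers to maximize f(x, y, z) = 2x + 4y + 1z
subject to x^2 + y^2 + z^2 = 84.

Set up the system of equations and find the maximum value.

Lagrange conditions: 2 = 2*lambda*x, 4 = 2*lambda*y, 1 = 2*lambda*z
So x:2 = y:4 = z:1, i.e. x = 2t, y = 4t, z = 1t
Constraint: t^2*(2^2 + 4^2 + 1^2) = 84
  t^2 * 21 = 84  =>  t = sqrt(4)
Maximum = 2*2t + 4*4t + 1*1t = 21*sqrt(4) = 42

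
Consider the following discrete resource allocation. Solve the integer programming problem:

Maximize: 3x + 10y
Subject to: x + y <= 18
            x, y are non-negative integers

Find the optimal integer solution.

Objective: 3x + 10y, constraint: x + y <= 18
Coefficient of y is 10 > coefficient of x is 3, so allocate the entire budget to y.
Optimal: x = 0, y = 18, value = 180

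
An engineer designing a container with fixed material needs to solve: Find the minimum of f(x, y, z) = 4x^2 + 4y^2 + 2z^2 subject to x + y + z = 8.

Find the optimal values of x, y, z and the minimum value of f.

Using Lagrange multipliers on f = 4x^2 + 4y^2 + 2z^2 with constraint x + y + z = 8:
Conditions: 2*4*x = lambda, 2*4*y = lambda, 2*2*z = lambda
So x = lambda/8, y = lambda/8, z = lambda/4
Substituting into constraint: lambda * (1/2) = 8
lambda = 16
x = 2, y = 2, z = 4
Minimum value = 64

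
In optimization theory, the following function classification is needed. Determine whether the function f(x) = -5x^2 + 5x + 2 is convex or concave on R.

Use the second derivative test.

f(x) = -5x^2 + 5x + 2
f'(x) = -10x + 5
f''(x) = -10
Since f''(x) = -10 < 0 for all x, f is concave on R.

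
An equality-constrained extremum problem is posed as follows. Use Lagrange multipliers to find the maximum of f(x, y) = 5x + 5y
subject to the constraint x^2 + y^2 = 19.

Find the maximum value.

Set up Lagrange conditions: grad f = lambda * grad g
  5 = 2*lambda*x
  5 = 2*lambda*y
From these: x/y = 5/5, so x = 5t, y = 5t for some t.
Substitute into constraint: (5t)^2 + (5t)^2 = 19
  t^2 * 50 = 19
  t = sqrt(19/50)
Maximum = 5*x + 5*y = (5^2 + 5^2)*t = 50 * sqrt(19/50) = sqrt(950)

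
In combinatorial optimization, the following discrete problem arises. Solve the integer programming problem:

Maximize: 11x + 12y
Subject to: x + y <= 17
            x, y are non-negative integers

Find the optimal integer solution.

Objective: 11x + 12y, constraint: x + y <= 17
Coefficient of y is 12 > coefficient of x is 11, so allocate the entire budget to y.
Optimal: x = 0, y = 17, value = 204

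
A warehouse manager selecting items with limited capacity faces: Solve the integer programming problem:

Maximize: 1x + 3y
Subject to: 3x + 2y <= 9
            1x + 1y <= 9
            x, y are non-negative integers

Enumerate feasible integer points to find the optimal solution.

Constraint 1: 3x + 2y <= 9
Constraint 2: 1x + 1y <= 9
Feasible x range (need y >= 0): 0 <= x <= min(9/3, 9/1) => x in {0, ..., 3}.
Enumerate feasible integer points row by row (the coefficient of y is 3 > 0, so for each x the largest feasible y gives the best value):
  x = 0: y <= min((9 - 3*0)/2, (9 - 1*0)/1) => y in {0, ..., 4}; best 1*0 + 3*4 = 12
  x = 1: y <= min((9 - 3*1)/2, (9 - 1*1)/1) => y in {0, ..., 3}; best 1*1 + 3*3 = 10
  x = 2: y <= min((9 - 3*2)/2, (9 - 1*2)/1) => y in {0, ..., 1}; best 1*2 + 3*1 = 5
  x = 3: y <= min((9 - 3*3)/2, (9 - 1*3)/1) => y in {0}; best 1*3 + 3*0 = 3
The maximum 1x + 3y = 12 is achieved at x = 0, y = 4.
Check: 3*0 + 2*4 = 8 <= 9 and 1*0 + 1*4 = 4 <= 9.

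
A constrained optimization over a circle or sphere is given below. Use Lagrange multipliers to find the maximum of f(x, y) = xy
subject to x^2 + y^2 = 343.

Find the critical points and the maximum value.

Lagrange conditions: y = 2*lambda*x and x = 2*lambda*y
If x = 0 then y = 0, violating the constraint, so x, y != 0.
Dividing: y/x = x/y => x^2 = y^2 => y = x or y = -x
Constraint: 2x^2 = 343 => x^2 = 343/2 => x = +/-sqrt(343/2)
Critical points: (sqrt(343/2), sqrt(343/2)), (-sqrt(343/2), -sqrt(343/2)), (sqrt(343/2), -sqrt(343/2)), (-sqrt(343/2), sqrt(343/2))
  y = x:  xy = x^2 = 343/2  at (sqrt(343/2), sqrt(343/2)) and (-sqrt(343/2), -sqrt(343/2))
  y = -x: xy = -x^2 = -343/2 at (sqrt(343/2), -sqrt(343/2)) and (-sqrt(343/2), sqrt(343/2))
Maximum xy = 343/2 at (sqrt(343/2), sqrt(343/2)) and (-sqrt(343/2), -sqrt(343/2))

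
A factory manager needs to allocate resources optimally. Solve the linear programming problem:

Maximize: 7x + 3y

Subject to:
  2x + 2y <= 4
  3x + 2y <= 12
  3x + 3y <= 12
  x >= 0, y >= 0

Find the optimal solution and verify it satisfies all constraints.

Feasible vertices: (0, 0), (0, 2), (2, 0)
Objective 7x + 3y at each vertex:
  (0, 0): 0
  (0, 2): 6
  (2, 0): 14
Maximum is 14 at (2, 0).
Verify constraints at (x, y) = (2, 0):
  2*2 + 2*0 = 4 <= 4 (active)
  3*2 + 2*0 = 6 <= 12
  3*2 + 3*0 = 6 <= 12
  x = 2 >= 0, y = 0 >= 0. All constraints satisfied.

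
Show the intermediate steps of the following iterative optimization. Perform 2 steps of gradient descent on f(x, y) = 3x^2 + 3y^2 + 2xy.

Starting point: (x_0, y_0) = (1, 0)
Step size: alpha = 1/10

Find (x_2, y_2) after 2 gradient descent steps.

f(x,y) = 3x^2 + 3y^2 + 2xy
grad_x = 6x + 2y, grad_y = 6y + 2x
Step 1: grad = (6, 2), (2/5, -1/5)
Step 2: grad = (2, -2/5), (1/5, -4/25)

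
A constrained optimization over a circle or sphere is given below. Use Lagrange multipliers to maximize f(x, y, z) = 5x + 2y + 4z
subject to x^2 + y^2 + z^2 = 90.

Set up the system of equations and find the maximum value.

Lagrange conditions: 5 = 2*lambda*x, 2 = 2*lambda*y, 4 = 2*lambda*z
So x:5 = y:2 = z:4, i.e. x = 5t, y = 2t, z = 4t
Constraint: t^2*(5^2 + 2^2 + 4^2) = 90
  t^2 * 45 = 90  =>  t = sqrt(2)
Maximum = 5*5t + 2*2t + 4*4t = 45*sqrt(2) = sqrt(4050)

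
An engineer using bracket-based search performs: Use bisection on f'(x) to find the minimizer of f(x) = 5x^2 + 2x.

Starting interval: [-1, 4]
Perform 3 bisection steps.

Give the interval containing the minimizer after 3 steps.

Finding critical point of f(x) = 5x^2 + 2x using bisection on f'(x) = 10x + 2.
f'(x) = 0 when x = -1/5.
Starting interval: [-1, 4]
Step 1: mid = 3/2, f'(mid) = 17, new interval = [-1, 3/2]
Step 2: mid = 1/4, f'(mid) = 9/2, new interval = [-1, 1/4]
Step 3: mid = -3/8, f'(mid) = -7/4, new interval = [-3/8, 1/4]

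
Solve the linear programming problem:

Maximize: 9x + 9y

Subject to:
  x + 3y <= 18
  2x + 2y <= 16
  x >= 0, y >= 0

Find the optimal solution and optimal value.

Feasible vertices: (0, 0), (0, 6), (3, 5), (8, 0)
Objective 9x + 9y at each:
  (0, 0): 0
  (0, 6): 54
  (3, 5): 72
  (8, 0): 72
Maximum is 72 at (3, 5).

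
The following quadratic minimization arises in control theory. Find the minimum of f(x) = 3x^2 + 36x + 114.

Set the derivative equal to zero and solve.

f(x) = 3x^2 + 36x + 114
f'(x) = 6x + (36) = 0
x = -36/6 = -6
f(-6) = 6
Since f''(x) = 6 > 0, this is a minimum.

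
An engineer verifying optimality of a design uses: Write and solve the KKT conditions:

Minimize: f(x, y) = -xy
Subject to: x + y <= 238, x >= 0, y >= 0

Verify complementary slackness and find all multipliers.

Problem: min -xy s.t. x + y <= 238 (multiplier lambda), x >= 0 (mu_x), y >= 0 (mu_y)
KKT stationarity: -y + lambda - mu_x = 0, -x + lambda - mu_y = 0, with lambda, mu_x, mu_y >= 0
Complementary slackness: lambda*(x + y - 238) = 0, mu_x*x = 0, mu_y*y = 0
If lambda = 0: y = -mu_x <= 0 and x = -mu_y <= 0 force x = y = 0 with f = 0; but x = y = 119 is feasible with f = -14161 < 0, so this is not the minimum. Hence lambda > 0 and x + y = 238.
Try x > 0, y > 0 (so mu_x = mu_y = 0): y = lambda, x = lambda => x = y = lambda
x + y = 238 => 2*lambda = 238 => lambda = 119
x* = y* = 119 > 0, consistent with mu_x = mu_y = 0.
(Any feasible point with x = 0 or y = 0 has f = 0 > -14161, so the minimum is not on those boundaries.)
min(-xy) = -14161 (i.e. max xy = 14161)
Multipliers: lambda = 119, mu_x = 0, mu_y = 0
Complementary slackness: lambda*(x + y - 238) = 119*(119 + 119 - 238) = 0, mu_x*x = 0*119 = 0, mu_y*y = 0*119 = 0. Satisfied.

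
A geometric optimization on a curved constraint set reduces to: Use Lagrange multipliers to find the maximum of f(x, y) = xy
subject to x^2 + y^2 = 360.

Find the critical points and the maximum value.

Lagrange conditions: y = 2*lambda*x and x = 2*lambda*y
If x = 0 then y = 0, violating the constraint, so x, y != 0.
Dividing: y/x = x/y => x^2 = y^2 => y = x or y = -x
Constraint: 2x^2 = 360 => x^2 = 180 => x = +/-sqrt(180)
Critical points: (sqrt(180), sqrt(180)), (-sqrt(180), -sqrt(180)), (sqrt(180), -sqrt(180)), (-sqrt(180), sqrt(180))
  y = x:  xy = x^2 = 180  at (sqrt(180), sqrt(180)) and (-sqrt(180), -sqrt(180))
  y = -x: xy = -x^2 = -180 at (sqrt(180), -sqrt(180)) and (-sqrt(180), sqrt(180))
Maximum xy = 180 at (sqrt(180), sqrt(180)) and (-sqrt(180), -sqrt(180))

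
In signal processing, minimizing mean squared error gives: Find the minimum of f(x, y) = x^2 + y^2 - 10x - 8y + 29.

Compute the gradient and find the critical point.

f(x,y) = x^2 + y^2 - 10x - 8y + 29
df/dx = 2x + (-10) = 0  =>  x = 5
df/dy = 2y + (-8) = 0  =>  y = 4
f(5, 4) = 1*(5)^2 + 1*(4)^2 + -10*(5) + -8*(4) + 29 = -12
Hessian is diagonal with entries 2, 2 > 0, so this is a minimum.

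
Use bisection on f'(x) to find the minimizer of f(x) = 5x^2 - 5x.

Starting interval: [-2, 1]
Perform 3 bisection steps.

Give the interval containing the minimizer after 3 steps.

Finding critical point of f(x) = 5x^2 - 5x using bisection on f'(x) = 10x + -5.
f'(x) = 0 when x = 1/2.
Starting interval: [-2, 1]
Step 1: mid = -1/2, f'(mid) = -10, new interval = [-1/2, 1]
Step 2: mid = 1/4, f'(mid) = -5/2, new interval = [1/4, 1]
Step 3: mid = 5/8, f'(mid) = 5/4, new interval = [1/4, 5/8]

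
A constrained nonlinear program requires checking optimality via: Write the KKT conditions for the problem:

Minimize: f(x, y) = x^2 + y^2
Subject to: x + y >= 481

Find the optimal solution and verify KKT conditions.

KKT conditions for min x^2 + y^2 s.t. x + y >= 481:
Stationarity: 2x = mu, 2y = mu
So x = y = mu/2.
Complementary slackness: mu*(x + y - 481) = 0
Primal feasibility: x + y >= 481; dual feasibility: mu >= 0
If mu = 0 then x = y = 0, but 0 + 0 < 481 is infeasible, so the constraint is active.
Constraint active: x + y = 2*(mu/2) = 481 => mu = 481
x = y = 481/2, f = 231361/2
Verify: stationarity 2*(481/2) = 481 = mu; primal 481/2 + 481/2 = 481 >= 481; dual mu = 481 >= 0; complementary slackness 481*(481 - 481) = 0. All KKT conditions hold.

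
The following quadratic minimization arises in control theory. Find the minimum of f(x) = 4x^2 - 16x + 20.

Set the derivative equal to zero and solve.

f(x) = 4x^2 - 16x + 20
f'(x) = 8x + (-16) = 0
x = 16/8 = 2
f(2) = 4
Since f''(x) = 8 > 0, this is a minimum.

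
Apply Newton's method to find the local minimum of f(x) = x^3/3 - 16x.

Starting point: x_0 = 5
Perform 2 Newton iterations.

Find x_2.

f(x) = x^3/3 - 16x
f'(x) = x^2 - 16, f''(x) = 2x
Newton update: x_{n+1} = x_n - (x_n^2 - 16)/(2*x_n)
Step 1: x_0 = 5, f'=9, f''=10, x_1 = 41/10
Step 2: x_1 = 41/10, f'=81/100, f''=41/5, x_2 = 3281/820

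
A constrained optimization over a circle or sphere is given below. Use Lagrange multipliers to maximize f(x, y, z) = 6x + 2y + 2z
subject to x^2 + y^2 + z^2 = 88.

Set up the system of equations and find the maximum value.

Lagrange conditions: 6 = 2*lambda*x, 2 = 2*lambda*y, 2 = 2*lambda*z
So x:6 = y:2 = z:2, i.e. x = 6t, y = 2t, z = 2t
Constraint: t^2*(6^2 + 2^2 + 2^2) = 88
  t^2 * 44 = 88  =>  t = sqrt(2)
Maximum = 6*6t + 2*2t + 2*2t = 44*sqrt(2) = sqrt(3872)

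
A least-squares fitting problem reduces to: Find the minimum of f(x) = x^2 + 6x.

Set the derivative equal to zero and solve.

f(x) = x^2 + 6x
f'(x) = 2x + (6) = 0
x = -6/2 = -3
f(-3) = -9
Since f''(x) = 2 > 0, this is a minimum.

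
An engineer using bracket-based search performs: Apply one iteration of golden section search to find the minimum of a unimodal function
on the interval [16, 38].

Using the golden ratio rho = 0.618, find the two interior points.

Golden section search on [16, 38].
Golden ratio rho = 0.618 (approx).
Interior points:
  x_1 = 16 + (1-0.618)*22 = 24.4040
  x_2 = 16 + 0.618*22 = 29.5960
Compare f(x_1) and f(x_2) to determine which subinterval to keep.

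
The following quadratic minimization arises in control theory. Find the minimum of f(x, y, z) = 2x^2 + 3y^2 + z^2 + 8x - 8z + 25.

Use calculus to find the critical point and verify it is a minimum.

f(x,y,z) = 2x^2 + 3y^2 + z^2 + 8x - 8z + 25
df/dx = 4x + (8) = 0 => x = -2
df/dy = 6y + (0) = 0 => y = 0
df/dz = 2z + (-8) = 0 => z = 4
f(-2,0,4) = 2*(-2)^2 + 3*(0)^2 + 1*(4)^2 + 8*(-2) + -8*(4) + 25 = 1
Hessian is diagonal with entries 4, 6, 2 > 0, confirmed minimum.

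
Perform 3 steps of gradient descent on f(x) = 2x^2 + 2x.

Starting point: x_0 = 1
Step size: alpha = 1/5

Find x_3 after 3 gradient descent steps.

f(x) = 2x^2 + 2x, f'(x) = 4x + (2)
Step 1: f'(1) = 6, x_1 = 1 - 1/5 * 6 = -1/5
Step 2: f'(-1/5) = 6/5, x_2 = -1/5 - 1/5 * 6/5 = -11/25
Step 3: f'(-11/25) = 6/25, x_3 = -11/25 - 1/5 * 6/25 = -61/125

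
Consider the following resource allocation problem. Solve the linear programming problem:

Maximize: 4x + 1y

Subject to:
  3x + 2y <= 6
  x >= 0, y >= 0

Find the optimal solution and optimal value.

The feasible region has vertices at [(0, 0), (2, 0), (0, 3)].
Checking objective 4x + 1y at each vertex:
  (0, 0): 4*0 + 1*0 = 0
  (2, 0): 4*2 + 1*0 = 8
  (0, 3): 4*0 + 1*3 = 3
Maximum is 8 at (2, 0).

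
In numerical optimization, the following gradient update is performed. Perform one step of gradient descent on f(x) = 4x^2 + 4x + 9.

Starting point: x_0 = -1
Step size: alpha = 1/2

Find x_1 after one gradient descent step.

f(x) = 4x^2 + 4x + 9
f'(x) = 8x + 4
f'(-1) = 8*-1 + (4) = -4
x_1 = x_0 - alpha * f'(x_0) = -1 - 1/2 * -4 = 1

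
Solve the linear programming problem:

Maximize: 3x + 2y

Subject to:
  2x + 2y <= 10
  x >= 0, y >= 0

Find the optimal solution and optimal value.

The feasible region has vertices at [(0, 0), (5, 0), (0, 5)].
Checking objective 3x + 2y at each vertex:
  (0, 0): 3*0 + 2*0 = 0
  (5, 0): 3*5 + 2*0 = 15
  (0, 5): 3*0 + 2*5 = 10
Maximum is 15 at (5, 0).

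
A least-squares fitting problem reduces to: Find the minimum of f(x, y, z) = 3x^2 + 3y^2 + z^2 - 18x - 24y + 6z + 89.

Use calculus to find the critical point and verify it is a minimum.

f(x,y,z) = 3x^2 + 3y^2 + z^2 - 18x - 24y + 6z + 89
df/dx = 6x + (-18) = 0 => x = 3
df/dy = 6y + (-24) = 0 => y = 4
df/dz = 2z + (6) = 0 => z = -3
f(3,4,-3) = 3*(3)^2 + 3*(4)^2 + 1*(-3)^2 + -18*(3) + -24*(4) + 6*(-3) + 89 = 5
Hessian is diagonal with entries 6, 6, 2 > 0, confirmed minimum.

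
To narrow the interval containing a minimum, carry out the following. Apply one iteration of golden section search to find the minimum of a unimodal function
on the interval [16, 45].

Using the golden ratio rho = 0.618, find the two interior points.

Golden section search on [16, 45].
Golden ratio rho = 0.618 (approx).
Interior points:
  x_1 = 16 + (1-0.618)*29 = 27.0780
  x_2 = 16 + 0.618*29 = 33.9220
Compare f(x_1) and f(x_2) to determine which subinterval to keep.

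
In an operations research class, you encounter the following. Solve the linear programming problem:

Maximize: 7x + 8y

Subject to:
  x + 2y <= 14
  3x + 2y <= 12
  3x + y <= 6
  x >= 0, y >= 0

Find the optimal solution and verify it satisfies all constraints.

Feasible vertices: (0, 0), (0, 6), (2, 0)
Objective 7x + 8y at each vertex:
  (0, 0): 0
  (0, 6): 48
  (2, 0): 14
Maximum is 48 at (0, 6).
Verify constraints at (x, y) = (0, 6):
  1*0 + 2*6 = 12 <= 14
  3*0 + 2*6 = 12 <= 12 (active)
  3*0 + 1*6 = 6 <= 6 (active)
  x = 0 >= 0, y = 6 >= 0. All constraints satisfied.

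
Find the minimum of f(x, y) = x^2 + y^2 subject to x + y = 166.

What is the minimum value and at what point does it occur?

Substitute y = 166 - x into f(x,y) = x^2 + y^2:
g(x) = x^2 + (166 - x)^2 = 2x^2 - 332x + 27556
g'(x) = 4x - 332 = 0  =>  x = 83
y = 166 - 83 = 83
Minimum value = 83^2 + 83^2 = 13778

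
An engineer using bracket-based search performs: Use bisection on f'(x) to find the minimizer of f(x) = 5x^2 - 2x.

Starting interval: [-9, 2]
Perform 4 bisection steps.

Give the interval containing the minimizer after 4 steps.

Finding critical point of f(x) = 5x^2 - 2x using bisection on f'(x) = 10x + -2.
f'(x) = 0 when x = 1/5.
Starting interval: [-9, 2]
Step 1: mid = -7/2, f'(mid) = -37, new interval = [-7/2, 2]
Step 2: mid = -3/4, f'(mid) = -19/2, new interval = [-3/4, 2]
Step 3: mid = 5/8, f'(mid) = 17/4, new interval = [-3/4, 5/8]
Step 4: mid = -1/16, f'(mid) = -21/8, new interval = [-1/16, 5/8]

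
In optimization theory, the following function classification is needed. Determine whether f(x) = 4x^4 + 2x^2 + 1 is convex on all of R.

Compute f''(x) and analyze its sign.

f(x) = 4x^4 + 2x^2 + 1
f'(x) = 16x^3 + 4x
f''(x) = 48x^2 + 4
f''(x) = 48x^2 + 4 >= 4 > 0 for all x
Therefore, f is convex on R.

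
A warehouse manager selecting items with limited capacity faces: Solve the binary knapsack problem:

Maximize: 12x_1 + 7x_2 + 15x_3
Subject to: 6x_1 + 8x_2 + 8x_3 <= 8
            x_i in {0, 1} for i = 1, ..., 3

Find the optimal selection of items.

Items: item 1 (v=12, w=6), item 2 (v=7, w=8), item 3 (v=15, w=8)
Capacity: 8
Checking all 8 subsets (w = total weight, v = total value):
  {}: w = 0, v = 0
  {1}: w = 6, v = 12
  {2}: w = 8, v = 7
  {3}: w = 8, v = 15
  {1, 2}: w = 14 > 8, infeasible
  {1, 3}: w = 14 > 8, infeasible
  {2, 3}: w = 16 > 8, infeasible
  {1, 2, 3}: w = 22 > 8, infeasible
Best feasible subset: items [3]
Total weight: 8 <= 8, total value: 15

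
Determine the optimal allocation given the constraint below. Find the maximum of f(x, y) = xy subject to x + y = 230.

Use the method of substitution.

Substitute y = 230 - x into f(x,y) = xy:
g(x) = x(230 - x) = 230x - x^2
g'(x) = 230 - 2x = 0  =>  x = 115
y = 230 - 115 = 115
Maximum value = 115 * 115 = 13225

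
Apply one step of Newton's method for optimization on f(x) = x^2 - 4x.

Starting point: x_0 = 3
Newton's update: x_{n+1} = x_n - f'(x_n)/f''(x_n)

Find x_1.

f(x) = x^2 - 4x
f'(x) = 2x + (-4), f''(x) = 2
Newton step: x_1 = x_0 - f'(x_0)/f''(x_0)
f'(3) = 2
x_1 = 3 - 2/2 = 2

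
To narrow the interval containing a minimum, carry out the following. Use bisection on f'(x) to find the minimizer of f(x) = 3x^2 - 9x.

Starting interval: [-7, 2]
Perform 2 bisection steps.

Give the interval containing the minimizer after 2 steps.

Finding critical point of f(x) = 3x^2 - 9x using bisection on f'(x) = 6x + -9.
f'(x) = 0 when x = 3/2.
Starting interval: [-7, 2]
Step 1: mid = -5/2, f'(mid) = -24, new interval = [-5/2, 2]
Step 2: mid = -1/4, f'(mid) = -21/2, new interval = [-1/4, 2]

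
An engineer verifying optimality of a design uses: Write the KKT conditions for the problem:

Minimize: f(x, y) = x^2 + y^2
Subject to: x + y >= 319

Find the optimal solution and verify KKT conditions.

KKT conditions for min x^2 + y^2 s.t. x + y >= 319:
Stationarity: 2x = mu, 2y = mu
So x = y = mu/2.
Complementary slackness: mu*(x + y - 319) = 0
Primal feasibility: x + y >= 319; dual feasibility: mu >= 0
If mu = 0 then x = y = 0, but 0 + 0 < 319 is infeasible, so the constraint is active.
Constraint active: x + y = 2*(mu/2) = 319 => mu = 319
x = y = 319/2, f = 101761/2
Verify: stationarity 2*(319/2) = 319 = mu; primal 319/2 + 319/2 = 319 >= 319; dual mu = 319 >= 0; complementary slackness 319*(319 - 319) = 0. All KKT conditions hold.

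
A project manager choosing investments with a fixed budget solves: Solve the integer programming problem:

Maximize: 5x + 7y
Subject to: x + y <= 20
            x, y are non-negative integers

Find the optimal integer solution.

Objective: 5x + 7y, constraint: x + y <= 20
Coefficient of y is 7 > coefficient of x is 5, so allocate the entire budget to y.
Optimal: x = 0, y = 20, value = 140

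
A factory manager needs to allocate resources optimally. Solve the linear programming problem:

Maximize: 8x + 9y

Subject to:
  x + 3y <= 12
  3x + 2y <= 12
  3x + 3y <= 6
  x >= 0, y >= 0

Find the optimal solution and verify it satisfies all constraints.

Feasible vertices: (0, 0), (0, 2), (2, 0)
Objective 8x + 9y at each vertex:
  (0, 0): 0
  (0, 2): 18
  (2, 0): 16
Maximum is 18 at (0, 2).
Verify constraints at (x, y) = (0, 2):
  1*0 + 3*2 = 6 <= 12
  3*0 + 2*2 = 4 <= 12
  3*0 + 3*2 = 6 <= 6 (active)
  x = 0 >= 0, y = 2 >= 0. All constraints satisfied.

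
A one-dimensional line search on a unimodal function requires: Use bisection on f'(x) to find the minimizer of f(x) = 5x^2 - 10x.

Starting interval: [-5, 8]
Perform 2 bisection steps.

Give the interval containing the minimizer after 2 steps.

Finding critical point of f(x) = 5x^2 - 10x using bisection on f'(x) = 10x + -10.
f'(x) = 0 when x = 1.
Starting interval: [-5, 8]
Step 1: mid = 3/2, f'(mid) = 5, new interval = [-5, 3/2]
Step 2: mid = -7/4, f'(mid) = -55/2, new interval = [-7/4, 3/2]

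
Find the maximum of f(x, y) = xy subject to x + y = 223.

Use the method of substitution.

Substitute y = 223 - x into f(x,y) = xy:
g(x) = x(223 - x) = 223x - x^2
g'(x) = 223 - 2x = 0  =>  x = 223/2
y = 223 - 223/2 = 223/2
Maximum value = (223/2) * (223/2) = 49729/4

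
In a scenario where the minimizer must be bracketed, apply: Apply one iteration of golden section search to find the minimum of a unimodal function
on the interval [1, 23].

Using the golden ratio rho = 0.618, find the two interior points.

Golden section search on [1, 23].
Golden ratio rho = 0.618 (approx).
Interior points:
  x_1 = 1 + (1-0.618)*22 = 9.4040
  x_2 = 1 + 0.618*22 = 14.5960
Compare f(x_1) and f(x_2) to determine which subinterval to keep.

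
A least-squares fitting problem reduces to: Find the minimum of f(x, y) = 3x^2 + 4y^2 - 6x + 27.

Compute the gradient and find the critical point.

f(x,y) = 3x^2 + 4y^2 - 6x + 27
df/dx = 6x + (-6) = 0  =>  x = 1
df/dy = 8y + (0) = 0  =>  y = 0
f(1, 0) = 3*(1)^2 + 4*(0)^2 + -6*(1) + 27 = 24
Hessian is diagonal with entries 6, 8 > 0, so this is a minimum.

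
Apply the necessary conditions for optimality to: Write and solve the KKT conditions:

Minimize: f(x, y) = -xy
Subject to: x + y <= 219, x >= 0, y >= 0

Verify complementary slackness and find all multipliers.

Problem: min -xy s.t. x + y <= 219 (multiplier lambda), x >= 0 (mu_x), y >= 0 (mu_y)
KKT stationarity: -y + lambda - mu_x = 0, -x + lambda - mu_y = 0, with lambda, mu_x, mu_y >= 0
Complementary slackness: lambda*(x + y - 219) = 0, mu_x*x = 0, mu_y*y = 0
If lambda = 0: y = -mu_x <= 0 and x = -mu_y <= 0 force x = y = 0 with f = 0; but x = y = 219/2 is feasible with f = -47961/4 < 0, so this is not the minimum. Hence lambda > 0 and x + y = 219.
Try x > 0, y > 0 (so mu_x = mu_y = 0): y = lambda, x = lambda => x = y = lambda
x + y = 219 => 2*lambda = 219 => lambda = 219/2
x* = y* = 219/2 > 0, consistent with mu_x = mu_y = 0.
(Any feasible point with x = 0 or y = 0 has f = 0 > -47961/4, so the minimum is not on those boundaries.)
min(-xy) = -47961/4 (i.e. max xy = 47961/4)
Multipliers: lambda = 219/2, mu_x = 0, mu_y = 0
Complementary slackness: lambda*(x + y - 219) = 219/2*(219/2 + 219/2 - 219) = 0, mu_x*x = 0*219/2 = 0, mu_y*y = 0*219/2 = 0. Satisfied.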